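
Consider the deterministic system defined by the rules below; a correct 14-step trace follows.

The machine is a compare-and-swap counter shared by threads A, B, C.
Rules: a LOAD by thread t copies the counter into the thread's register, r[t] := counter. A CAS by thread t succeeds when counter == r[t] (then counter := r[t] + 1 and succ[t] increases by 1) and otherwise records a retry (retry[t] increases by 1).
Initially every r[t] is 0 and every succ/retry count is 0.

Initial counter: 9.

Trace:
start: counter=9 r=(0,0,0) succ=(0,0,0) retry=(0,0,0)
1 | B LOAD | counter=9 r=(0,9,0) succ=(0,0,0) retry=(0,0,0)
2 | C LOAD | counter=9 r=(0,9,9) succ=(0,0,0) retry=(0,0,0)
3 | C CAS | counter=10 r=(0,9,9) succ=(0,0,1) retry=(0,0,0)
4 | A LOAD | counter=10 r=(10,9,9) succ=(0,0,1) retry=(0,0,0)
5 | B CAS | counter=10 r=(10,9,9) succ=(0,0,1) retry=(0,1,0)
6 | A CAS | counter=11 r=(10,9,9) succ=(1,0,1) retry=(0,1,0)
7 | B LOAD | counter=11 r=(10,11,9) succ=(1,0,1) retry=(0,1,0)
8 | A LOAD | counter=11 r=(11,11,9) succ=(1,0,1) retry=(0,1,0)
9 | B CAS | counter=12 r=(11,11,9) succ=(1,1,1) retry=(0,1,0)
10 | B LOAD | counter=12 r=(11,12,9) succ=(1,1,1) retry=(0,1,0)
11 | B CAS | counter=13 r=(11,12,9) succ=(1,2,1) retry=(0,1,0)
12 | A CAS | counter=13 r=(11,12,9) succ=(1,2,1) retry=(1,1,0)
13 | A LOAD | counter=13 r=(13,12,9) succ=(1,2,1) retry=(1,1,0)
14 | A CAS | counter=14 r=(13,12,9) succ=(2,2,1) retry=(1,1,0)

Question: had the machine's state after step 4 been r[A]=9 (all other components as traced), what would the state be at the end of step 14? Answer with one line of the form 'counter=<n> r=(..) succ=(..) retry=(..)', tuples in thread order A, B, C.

counter=13 r=(12,11,9) succ=(1,2,1) retry=(2,1,0)

state after step 4 := counter=10 r=(9,9,9) succ=(0,0,1) retry=(0,0,0)
5 | B CAS | counter=10 r=(9,9,9) succ=(0,0,1) retry=(0,1,0)
6 | A CAS | counter=10 r=(9,9,9) succ=(0,0,1) retry=(1,1,0)
7 | B LOAD | counter=10 r=(9,10,9) succ=(0,0,1) retry=(1,1,0)
8 | A LOAD | counter=10 r=(10,10,9) succ=(0,0,1) retry=(1,1,0)
9 | B CAS | counter=11 r=(10,10,9) succ=(0,1,1) retry=(1,1,0)
10 | B LOAD | counter=11 r=(10,11,9) succ=(0,1,1) retry=(1,1,0)
11 | B CAS | counter=12 r=(10,11,9) succ=(0,2,1) retry=(1,1,0)
12 | A CAS | counter=12 r=(10,11,9) succ=(0,2,1) retry=(2,1,0)
13 | A LOAD | counter=12 r=(12,11,9) succ=(0,2,1) retry=(2,1,0)
14 | A CAS | counter=13 r=(12,11,9) succ=(1,2,1) retry=(2,1,0)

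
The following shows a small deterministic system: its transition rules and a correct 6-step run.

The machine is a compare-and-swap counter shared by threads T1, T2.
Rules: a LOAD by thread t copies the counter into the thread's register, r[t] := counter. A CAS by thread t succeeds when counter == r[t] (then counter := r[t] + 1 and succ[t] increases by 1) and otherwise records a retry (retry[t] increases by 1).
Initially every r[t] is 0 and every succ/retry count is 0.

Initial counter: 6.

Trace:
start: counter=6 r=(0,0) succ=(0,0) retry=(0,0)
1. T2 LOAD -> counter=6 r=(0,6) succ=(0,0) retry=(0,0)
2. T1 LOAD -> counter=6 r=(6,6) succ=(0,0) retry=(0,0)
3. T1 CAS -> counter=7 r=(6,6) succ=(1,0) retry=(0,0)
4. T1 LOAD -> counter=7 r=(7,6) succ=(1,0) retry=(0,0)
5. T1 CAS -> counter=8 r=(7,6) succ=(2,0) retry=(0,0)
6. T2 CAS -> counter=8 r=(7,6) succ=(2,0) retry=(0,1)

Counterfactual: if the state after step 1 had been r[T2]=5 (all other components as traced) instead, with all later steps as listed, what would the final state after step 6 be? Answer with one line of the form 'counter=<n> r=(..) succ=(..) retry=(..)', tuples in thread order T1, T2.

state after step 1 := counter=6 r=(0,5) succ=(0,0) retry=(0,0)
2. T1 LOAD -> counter=6 r=(6,5) succ=(0,0) retry=(0,0)
3. T1 CAS -> counter=7 r=(6,5) succ=(1,0) retry=(0,0)
4. T1 LOAD -> counter=7 r=(7,5) succ=(1,0) retry=(0,0)
5. T1 CAS -> counter=8 r=(7,5) succ=(2,0) retry=(0,0)
6. T2 CAS -> counter=8 r=(7,5) succ=(2,0) retry=(0,1)

counter=8 r=(7,5) succ=(2,0) retry=(0,1)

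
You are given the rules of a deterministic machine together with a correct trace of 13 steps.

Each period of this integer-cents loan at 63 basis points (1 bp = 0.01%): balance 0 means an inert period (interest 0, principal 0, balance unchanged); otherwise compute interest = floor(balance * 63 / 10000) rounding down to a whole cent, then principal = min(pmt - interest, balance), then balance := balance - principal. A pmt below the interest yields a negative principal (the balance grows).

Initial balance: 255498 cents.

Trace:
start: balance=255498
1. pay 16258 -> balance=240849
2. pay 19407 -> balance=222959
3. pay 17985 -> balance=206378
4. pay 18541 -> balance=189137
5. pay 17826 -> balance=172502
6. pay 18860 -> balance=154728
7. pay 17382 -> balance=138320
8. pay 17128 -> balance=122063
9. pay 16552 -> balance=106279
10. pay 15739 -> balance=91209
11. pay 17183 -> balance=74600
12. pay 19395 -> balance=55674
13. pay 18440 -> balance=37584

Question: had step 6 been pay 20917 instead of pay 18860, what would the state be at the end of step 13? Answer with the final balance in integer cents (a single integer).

(re-executing from step 6 with the substitution; state before step 6: balance=172502)
6. pay 20917 -> balance=152671
7. pay 17382 -> balance=136250
8. pay 17128 -> balance=119980
9. pay 16552 -> balance=104183
10. pay 15739 -> balance=89100
11. pay 17183 -> balance=72478
12. pay 19395 -> balance=53539
13. pay 18440 -> balance=35436

35436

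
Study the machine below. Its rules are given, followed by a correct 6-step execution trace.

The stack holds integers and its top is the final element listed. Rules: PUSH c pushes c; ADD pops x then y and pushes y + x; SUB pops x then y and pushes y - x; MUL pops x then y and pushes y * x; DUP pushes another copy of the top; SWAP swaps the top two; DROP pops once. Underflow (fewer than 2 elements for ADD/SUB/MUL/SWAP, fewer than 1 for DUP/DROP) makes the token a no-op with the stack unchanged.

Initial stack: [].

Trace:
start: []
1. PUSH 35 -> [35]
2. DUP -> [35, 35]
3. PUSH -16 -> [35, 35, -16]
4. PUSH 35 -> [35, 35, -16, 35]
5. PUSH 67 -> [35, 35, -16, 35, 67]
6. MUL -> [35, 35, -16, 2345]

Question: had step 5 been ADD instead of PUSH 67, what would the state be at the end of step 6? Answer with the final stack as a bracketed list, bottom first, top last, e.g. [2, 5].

(re-executing from step 5 with the substitution; state before step 5: [35, 35, -16, 35])
5. ADD -> [35, 35, 19]
6. MUL -> [35, 665]

[35, 665]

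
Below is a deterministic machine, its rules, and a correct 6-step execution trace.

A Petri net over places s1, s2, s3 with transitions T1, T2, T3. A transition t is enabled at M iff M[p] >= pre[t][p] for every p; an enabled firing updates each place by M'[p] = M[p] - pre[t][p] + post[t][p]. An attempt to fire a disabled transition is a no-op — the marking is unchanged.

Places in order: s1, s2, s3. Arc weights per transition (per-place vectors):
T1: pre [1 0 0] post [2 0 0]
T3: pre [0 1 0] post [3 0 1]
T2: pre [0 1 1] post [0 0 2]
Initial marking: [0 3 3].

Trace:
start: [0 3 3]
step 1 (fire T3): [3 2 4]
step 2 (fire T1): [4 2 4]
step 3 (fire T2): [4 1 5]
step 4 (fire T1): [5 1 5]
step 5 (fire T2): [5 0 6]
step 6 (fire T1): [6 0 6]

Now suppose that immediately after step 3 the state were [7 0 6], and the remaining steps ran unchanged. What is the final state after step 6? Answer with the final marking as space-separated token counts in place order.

9 0 6

state after step 3 := [7 0 6]
step 4 (fire T1): [8 0 6]
step 5 (fire T2): [8 0 6]
step 6 (fire T1): [9 0 6]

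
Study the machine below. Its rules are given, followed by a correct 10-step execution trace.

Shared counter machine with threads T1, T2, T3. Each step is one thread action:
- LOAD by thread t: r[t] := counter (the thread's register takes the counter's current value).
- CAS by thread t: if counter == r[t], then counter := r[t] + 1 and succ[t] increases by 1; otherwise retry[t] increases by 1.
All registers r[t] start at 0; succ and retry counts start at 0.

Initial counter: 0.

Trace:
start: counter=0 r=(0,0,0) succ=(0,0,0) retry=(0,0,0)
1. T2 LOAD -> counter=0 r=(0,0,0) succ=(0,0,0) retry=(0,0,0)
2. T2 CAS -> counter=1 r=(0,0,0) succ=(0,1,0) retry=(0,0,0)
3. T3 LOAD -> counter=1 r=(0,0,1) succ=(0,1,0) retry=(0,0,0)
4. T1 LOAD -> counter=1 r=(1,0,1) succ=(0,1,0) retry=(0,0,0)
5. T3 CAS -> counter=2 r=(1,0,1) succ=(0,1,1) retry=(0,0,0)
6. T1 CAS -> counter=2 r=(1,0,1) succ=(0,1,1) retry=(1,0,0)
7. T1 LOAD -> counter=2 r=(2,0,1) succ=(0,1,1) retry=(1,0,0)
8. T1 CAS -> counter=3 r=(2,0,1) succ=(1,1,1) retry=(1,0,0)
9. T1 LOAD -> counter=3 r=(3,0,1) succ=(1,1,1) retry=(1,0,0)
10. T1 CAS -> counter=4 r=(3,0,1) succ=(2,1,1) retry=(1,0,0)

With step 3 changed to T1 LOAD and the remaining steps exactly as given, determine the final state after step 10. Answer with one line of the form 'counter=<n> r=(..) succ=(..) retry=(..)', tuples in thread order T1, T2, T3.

counter=4 r=(3,0,0) succ=(3,1,0) retry=(0,0,1)

(re-executing from step 3 with the substitution; state before step 3: counter=1 r=(0,0,0) succ=(0,1,0) retry=(0,0,0))
3. T1 LOAD -> counter=1 r=(1,0,0) succ=(0,1,0) retry=(0,0,0)
4. T1 LOAD -> counter=1 r=(1,0,0) succ=(0,1,0) retry=(0,0,0)
5. T3 CAS -> counter=1 r=(1,0,0) succ=(0,1,0) retry=(0,0,1)
6. T1 CAS -> counter=2 r=(1,0,0) succ=(1,1,0) retry=(0,0,1)
7. T1 LOAD -> counter=2 r=(2,0,0) succ=(1,1,0) retry=(0,0,1)
8. T1 CAS -> counter=3 r=(2,0,0) succ=(2,1,0) retry=(0,0,1)
9. T1 LOAD -> counter=3 r=(3,0,0) succ=(2,1,0) retry=(0,0,1)
10. T1 CAS -> counter=4 r=(3,0,0) succ=(3,1,0) retry=(0,0,1)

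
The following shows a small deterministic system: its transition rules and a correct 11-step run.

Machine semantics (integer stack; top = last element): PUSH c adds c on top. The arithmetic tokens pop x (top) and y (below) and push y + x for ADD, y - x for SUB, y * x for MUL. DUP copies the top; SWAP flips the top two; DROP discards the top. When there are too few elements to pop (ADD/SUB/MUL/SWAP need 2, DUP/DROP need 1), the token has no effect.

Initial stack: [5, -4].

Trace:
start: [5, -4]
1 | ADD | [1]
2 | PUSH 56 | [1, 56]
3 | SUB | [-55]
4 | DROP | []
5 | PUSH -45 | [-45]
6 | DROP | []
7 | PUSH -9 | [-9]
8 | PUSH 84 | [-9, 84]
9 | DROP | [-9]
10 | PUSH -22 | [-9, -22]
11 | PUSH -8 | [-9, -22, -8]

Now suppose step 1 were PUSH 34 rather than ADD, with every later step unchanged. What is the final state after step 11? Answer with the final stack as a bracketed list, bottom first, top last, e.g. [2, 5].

(re-executing from step 1 with the substitution; state before step 1: [5, -4])
1 | PUSH 34 | [5, -4, 34]
2 | PUSH 56 | [5, -4, 34, 56]
3 | SUB | [5, -4, -22]
4 | DROP | [5, -4]
5 | PUSH -45 | [5, -4, -45]
6 | DROP | [5, -4]
7 | PUSH -9 | [5, -4, -9]
8 | PUSH 84 | [5, -4, -9, 84]
9 | DROP | [5, -4, -9]
10 | PUSH -22 | [5, -4, -9, -22]
11 | PUSH -8 | [5, -4, -9, -22, -8]

[5, -4, -9, -22, -8]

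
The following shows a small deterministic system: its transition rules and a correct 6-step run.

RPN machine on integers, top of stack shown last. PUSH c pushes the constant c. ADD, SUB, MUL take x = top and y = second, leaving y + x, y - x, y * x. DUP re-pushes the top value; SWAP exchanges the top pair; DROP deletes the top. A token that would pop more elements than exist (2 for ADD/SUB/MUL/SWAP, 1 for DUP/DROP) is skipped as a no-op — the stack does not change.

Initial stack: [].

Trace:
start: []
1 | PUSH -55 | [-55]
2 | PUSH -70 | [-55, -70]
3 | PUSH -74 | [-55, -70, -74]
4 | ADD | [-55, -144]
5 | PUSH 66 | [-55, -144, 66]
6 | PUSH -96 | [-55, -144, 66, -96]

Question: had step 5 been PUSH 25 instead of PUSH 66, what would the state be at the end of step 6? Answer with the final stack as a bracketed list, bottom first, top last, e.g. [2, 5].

[-55, -144, 25, -96]

(re-executing from step 5 with the substitution; state before step 5: [-55, -144])
5 | PUSH 25 | [-55, -144, 25]
6 | PUSH -96 | [-55, -144, 25, -96]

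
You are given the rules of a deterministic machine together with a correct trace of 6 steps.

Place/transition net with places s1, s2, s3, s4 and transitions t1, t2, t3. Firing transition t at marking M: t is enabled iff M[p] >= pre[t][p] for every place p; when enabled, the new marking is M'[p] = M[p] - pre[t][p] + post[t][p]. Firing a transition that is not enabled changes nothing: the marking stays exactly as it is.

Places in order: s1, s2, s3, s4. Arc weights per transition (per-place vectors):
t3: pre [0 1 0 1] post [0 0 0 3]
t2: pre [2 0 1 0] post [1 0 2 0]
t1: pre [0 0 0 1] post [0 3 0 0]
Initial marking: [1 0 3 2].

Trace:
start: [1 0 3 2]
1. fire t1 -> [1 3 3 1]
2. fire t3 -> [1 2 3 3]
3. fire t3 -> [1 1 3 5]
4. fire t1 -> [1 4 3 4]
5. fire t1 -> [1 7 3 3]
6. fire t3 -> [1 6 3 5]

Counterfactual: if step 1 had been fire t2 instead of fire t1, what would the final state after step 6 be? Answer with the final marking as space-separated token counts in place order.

1 6 3 0

(re-executing from step 1 with the substitution; state before step 1: [1 0 3 2])
1. fire t2 -> [1 0 3 2]
2. fire t3 -> [1 0 3 2]
3. fire t3 -> [1 0 3 2]
4. fire t1 -> [1 3 3 1]
5. fire t1 -> [1 6 3 0]
6. fire t3 -> [1 6 3 0]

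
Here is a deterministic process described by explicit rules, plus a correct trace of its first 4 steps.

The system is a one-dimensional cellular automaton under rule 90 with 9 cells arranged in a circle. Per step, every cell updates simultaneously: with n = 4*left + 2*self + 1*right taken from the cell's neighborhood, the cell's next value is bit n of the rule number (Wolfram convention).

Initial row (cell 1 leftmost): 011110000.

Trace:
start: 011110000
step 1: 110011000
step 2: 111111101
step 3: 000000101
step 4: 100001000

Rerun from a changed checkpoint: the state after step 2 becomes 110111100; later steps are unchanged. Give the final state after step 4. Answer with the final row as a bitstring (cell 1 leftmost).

state after step 2 := 110111100
step 3: 110100111
step 4: 010011100

010011100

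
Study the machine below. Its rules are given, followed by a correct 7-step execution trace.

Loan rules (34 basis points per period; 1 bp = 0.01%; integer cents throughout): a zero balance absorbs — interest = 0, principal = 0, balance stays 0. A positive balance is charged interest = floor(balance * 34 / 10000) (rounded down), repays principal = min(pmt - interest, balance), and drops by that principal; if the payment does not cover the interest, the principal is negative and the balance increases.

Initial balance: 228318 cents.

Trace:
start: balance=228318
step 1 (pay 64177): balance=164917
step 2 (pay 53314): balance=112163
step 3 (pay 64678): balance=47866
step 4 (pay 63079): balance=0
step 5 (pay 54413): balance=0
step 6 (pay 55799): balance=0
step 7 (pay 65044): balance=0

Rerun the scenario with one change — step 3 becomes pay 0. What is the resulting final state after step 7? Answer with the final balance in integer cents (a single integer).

(re-executing from step 3 with the substitution; state before step 3: balance=112163)
step 3 (pay 0): balance=112544
step 4 (pay 63079): balance=49847
step 5 (pay 54413): balance=0
step 6 (pay 55799): balance=0
step 7 (pay 65044): balance=0

0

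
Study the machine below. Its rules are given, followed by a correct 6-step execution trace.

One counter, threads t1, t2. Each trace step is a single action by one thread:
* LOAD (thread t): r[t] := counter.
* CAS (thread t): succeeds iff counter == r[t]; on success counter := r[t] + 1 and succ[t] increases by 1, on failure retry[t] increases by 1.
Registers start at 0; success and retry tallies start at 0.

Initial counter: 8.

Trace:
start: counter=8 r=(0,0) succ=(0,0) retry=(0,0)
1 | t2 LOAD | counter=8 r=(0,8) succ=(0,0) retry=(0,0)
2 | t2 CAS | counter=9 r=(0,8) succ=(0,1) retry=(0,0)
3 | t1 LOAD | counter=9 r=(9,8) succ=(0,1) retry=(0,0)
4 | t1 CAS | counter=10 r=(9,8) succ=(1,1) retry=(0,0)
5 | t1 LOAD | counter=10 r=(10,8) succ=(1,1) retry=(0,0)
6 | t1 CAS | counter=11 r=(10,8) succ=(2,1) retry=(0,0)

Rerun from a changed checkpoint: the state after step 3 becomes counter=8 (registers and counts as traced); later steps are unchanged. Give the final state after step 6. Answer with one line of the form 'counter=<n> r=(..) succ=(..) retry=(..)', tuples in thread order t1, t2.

state after step 3 := counter=8 r=(9,8) succ=(0,1) retry=(0,0)
4 | t1 CAS | counter=8 r=(9,8) succ=(0,1) retry=(1,0)
5 | t1 LOAD | counter=8 r=(8,8) succ=(0,1) retry=(1,0)
6 | t1 CAS | counter=9 r=(8,8) succ=(1,1) retry=(1,0)

counter=9 r=(8,8) succ=(1,1) retry=(1,0)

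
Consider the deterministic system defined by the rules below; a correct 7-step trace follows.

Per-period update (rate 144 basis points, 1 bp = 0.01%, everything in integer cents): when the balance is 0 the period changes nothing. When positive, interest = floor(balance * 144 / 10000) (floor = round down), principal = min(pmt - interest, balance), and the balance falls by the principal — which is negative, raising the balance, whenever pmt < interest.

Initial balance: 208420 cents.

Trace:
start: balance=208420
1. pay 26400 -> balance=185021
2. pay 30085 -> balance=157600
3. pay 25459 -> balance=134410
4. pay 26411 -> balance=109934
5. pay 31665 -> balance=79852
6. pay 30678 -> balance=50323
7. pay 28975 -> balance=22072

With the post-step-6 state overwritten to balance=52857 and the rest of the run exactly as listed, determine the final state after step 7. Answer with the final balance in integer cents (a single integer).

state after step 6 := balance=52857
7. pay 28975 -> balance=24643

24643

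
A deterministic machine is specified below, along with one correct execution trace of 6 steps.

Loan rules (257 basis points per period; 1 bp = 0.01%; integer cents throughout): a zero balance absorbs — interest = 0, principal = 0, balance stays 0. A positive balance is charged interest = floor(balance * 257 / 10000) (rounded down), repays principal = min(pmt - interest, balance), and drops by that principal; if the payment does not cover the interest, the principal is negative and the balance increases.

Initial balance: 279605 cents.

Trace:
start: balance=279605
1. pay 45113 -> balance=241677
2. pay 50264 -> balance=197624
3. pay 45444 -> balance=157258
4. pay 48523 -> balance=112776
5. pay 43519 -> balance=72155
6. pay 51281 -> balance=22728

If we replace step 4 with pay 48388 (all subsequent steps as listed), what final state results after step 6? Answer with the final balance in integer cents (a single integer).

22869

(re-executing from step 4 with the substitution; state before step 4: balance=157258)
4. pay 48388 -> balance=112911
5. pay 43519 -> balance=72293
6. pay 51281 -> balance=22869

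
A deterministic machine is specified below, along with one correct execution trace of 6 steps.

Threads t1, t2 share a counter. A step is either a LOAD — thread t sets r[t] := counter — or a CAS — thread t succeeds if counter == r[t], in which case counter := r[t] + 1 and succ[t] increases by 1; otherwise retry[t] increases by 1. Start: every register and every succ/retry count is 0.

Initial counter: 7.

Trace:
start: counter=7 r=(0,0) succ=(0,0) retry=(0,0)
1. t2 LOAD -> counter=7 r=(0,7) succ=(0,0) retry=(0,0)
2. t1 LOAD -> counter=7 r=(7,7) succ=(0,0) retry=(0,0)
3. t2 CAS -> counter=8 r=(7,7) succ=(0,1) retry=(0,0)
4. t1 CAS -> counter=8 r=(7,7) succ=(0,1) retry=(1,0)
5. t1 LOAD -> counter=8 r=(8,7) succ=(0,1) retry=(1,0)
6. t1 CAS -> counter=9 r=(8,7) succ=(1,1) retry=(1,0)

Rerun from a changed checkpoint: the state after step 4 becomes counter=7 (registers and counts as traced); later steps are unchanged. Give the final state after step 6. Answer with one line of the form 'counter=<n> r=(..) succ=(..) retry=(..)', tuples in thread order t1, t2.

counter=8 r=(7,7) succ=(1,1) retry=(1,0)

state after step 4 := counter=7 r=(7,7) succ=(0,1) retry=(1,0)
5. t1 LOAD -> counter=7 r=(7,7) succ=(0,1) retry=(1,0)
6. t1 CAS -> counter=8 r=(7,7) succ=(1,1) retry=(1,0)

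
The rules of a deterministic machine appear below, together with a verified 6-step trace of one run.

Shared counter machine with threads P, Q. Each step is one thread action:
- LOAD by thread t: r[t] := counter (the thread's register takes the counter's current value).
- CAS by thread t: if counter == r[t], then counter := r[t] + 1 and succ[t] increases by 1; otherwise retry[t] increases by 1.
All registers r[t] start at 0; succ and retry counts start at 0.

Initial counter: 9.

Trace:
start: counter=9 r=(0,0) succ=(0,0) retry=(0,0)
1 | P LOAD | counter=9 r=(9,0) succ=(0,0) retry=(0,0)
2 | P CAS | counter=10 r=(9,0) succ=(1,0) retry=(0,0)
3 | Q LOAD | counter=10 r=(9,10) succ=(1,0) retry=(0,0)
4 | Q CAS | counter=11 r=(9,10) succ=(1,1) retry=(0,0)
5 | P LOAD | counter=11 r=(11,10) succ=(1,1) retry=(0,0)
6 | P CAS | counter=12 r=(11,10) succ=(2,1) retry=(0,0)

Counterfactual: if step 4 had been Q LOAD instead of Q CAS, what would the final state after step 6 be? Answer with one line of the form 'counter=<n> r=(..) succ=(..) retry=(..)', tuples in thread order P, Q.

(re-executing from step 4 with the substitution; state before step 4: counter=10 r=(9,10) succ=(1,0) retry=(0,0))
4 | Q LOAD | counter=10 r=(9,10) succ=(1,0) retry=(0,0)
5 | P LOAD | counter=10 r=(10,10) succ=(1,0) retry=(0,0)
6 | P CAS | counter=11 r=(10,10) succ=(2,0) retry=(0,0)

counter=11 r=(10,10) succ=(2,0) retry=(0,0)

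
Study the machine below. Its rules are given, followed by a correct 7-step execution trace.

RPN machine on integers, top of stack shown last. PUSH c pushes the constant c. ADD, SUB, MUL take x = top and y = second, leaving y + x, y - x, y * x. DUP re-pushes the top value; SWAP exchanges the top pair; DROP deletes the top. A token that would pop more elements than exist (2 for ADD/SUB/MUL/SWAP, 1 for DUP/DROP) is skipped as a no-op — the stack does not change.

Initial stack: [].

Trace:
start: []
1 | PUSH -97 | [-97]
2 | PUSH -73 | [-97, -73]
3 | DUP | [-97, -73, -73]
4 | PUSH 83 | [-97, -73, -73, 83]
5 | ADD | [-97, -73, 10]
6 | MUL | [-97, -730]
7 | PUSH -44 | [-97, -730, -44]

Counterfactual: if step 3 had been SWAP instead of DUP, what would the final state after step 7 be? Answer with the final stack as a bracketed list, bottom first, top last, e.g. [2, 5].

(re-executing from step 3 with the substitution; state before step 3: [-97, -73])
3 | SWAP | [-73, -97]
4 | PUSH 83 | [-73, -97, 83]
5 | ADD | [-73, -14]
6 | MUL | [1022]
7 | PUSH -44 | [1022, -44]

[1022, -44]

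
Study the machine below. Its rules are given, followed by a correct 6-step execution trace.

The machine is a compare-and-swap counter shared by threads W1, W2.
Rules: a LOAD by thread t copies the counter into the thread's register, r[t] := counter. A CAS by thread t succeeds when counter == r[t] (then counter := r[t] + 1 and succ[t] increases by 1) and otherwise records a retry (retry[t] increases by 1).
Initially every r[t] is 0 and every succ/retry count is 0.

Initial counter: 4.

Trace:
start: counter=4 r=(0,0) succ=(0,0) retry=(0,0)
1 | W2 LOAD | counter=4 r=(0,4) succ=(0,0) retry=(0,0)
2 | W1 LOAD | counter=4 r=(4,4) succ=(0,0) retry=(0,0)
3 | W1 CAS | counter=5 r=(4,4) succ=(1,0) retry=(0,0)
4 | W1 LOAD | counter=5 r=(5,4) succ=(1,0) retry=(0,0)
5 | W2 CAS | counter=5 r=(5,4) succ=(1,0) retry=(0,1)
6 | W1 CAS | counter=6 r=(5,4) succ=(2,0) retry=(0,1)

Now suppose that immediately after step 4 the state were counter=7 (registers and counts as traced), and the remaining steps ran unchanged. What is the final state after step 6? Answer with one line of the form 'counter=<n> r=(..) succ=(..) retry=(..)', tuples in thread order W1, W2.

state after step 4 := counter=7 r=(5,4) succ=(1,0) retry=(0,0)
5 | W2 CAS | counter=7 r=(5,4) succ=(1,0) retry=(0,1)
6 | W1 CAS | counter=7 r=(5,4) succ=(1,0) retry=(1,1)

counter=7 r=(5,4) succ=(1,0) retry=(1,1)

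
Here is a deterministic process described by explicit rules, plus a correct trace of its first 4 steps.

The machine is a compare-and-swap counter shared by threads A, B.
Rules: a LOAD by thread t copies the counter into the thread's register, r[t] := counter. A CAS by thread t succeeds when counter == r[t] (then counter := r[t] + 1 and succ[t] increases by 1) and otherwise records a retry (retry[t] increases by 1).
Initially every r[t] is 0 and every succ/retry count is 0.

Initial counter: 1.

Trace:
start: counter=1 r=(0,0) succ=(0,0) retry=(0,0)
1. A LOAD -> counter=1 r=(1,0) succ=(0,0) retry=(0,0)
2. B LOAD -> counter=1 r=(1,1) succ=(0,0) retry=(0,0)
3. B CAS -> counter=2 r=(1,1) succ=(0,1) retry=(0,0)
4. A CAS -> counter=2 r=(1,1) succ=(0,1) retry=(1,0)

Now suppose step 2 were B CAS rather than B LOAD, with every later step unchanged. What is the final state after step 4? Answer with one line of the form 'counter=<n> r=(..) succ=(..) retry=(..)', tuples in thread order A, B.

(re-executing from step 2 with the substitution; state before step 2: counter=1 r=(1,0) succ=(0,0) retry=(0,0))
2. B CAS -> counter=1 r=(1,0) succ=(0,0) retry=(0,1)
3. B CAS -> counter=1 r=(1,0) succ=(0,0) retry=(0,2)
4. A CAS -> counter=2 r=(1,0) succ=(1,0) retry=(0,2)

counter=2 r=(1,0) succ=(1,0) retry=(0,2)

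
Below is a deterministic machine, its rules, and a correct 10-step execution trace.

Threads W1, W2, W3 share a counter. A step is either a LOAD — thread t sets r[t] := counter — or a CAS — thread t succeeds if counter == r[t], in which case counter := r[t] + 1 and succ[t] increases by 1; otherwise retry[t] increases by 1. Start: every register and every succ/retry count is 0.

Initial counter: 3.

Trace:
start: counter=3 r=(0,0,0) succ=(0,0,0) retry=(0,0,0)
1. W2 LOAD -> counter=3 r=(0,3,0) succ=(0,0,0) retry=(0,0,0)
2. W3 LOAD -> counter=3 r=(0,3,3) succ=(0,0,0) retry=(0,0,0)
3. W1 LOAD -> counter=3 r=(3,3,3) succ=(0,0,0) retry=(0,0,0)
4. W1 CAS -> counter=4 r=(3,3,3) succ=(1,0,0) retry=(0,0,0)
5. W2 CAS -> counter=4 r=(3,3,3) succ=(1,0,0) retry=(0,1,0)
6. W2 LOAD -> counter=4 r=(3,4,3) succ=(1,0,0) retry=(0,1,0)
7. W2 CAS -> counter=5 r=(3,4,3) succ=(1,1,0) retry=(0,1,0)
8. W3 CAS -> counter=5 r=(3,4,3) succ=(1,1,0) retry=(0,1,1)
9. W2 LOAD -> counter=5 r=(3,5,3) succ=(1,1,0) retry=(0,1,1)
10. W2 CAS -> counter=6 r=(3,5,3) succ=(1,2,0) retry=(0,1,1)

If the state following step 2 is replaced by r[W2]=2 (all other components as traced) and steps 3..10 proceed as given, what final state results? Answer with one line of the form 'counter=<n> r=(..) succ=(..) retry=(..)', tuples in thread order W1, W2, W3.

state after step 2 := counter=3 r=(0,2,3) succ=(0,0,0) retry=(0,0,0)
3. W1 LOAD -> counter=3 r=(3,2,3) succ=(0,0,0) retry=(0,0,0)
4. W1 CAS -> counter=4 r=(3,2,3) succ=(1,0,0) retry=(0,0,0)
5. W2 CAS -> counter=4 r=(3,2,3) succ=(1,0,0) retry=(0,1,0)
6. W2 LOAD -> counter=4 r=(3,4,3) succ=(1,0,0) retry=(0,1,0)
7. W2 CAS -> counter=5 r=(3,4,3) succ=(1,1,0) retry=(0,1,0)
8. W3 CAS -> counter=5 r=(3,4,3) succ=(1,1,0) retry=(0,1,1)
9. W2 LOAD -> counter=5 r=(3,5,3) succ=(1,1,0) retry=(0,1,1)
10. W2 CAS -> counter=6 r=(3,5,3) succ=(1,2,0) retry=(0,1,1)

counter=6 r=(3,5,3) succ=(1,2,0) retry=(0,1,1)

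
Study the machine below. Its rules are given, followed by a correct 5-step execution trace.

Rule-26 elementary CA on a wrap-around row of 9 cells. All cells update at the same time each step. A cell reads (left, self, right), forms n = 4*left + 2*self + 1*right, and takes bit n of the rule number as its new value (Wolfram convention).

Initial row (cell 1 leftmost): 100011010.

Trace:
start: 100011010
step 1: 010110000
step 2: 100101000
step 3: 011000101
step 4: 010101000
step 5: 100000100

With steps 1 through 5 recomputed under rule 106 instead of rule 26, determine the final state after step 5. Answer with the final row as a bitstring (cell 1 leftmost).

(re-executing steps 1..5 under rule 106; state before step 1: 100011010)
step 1: 000111101
step 2: 001100110
step 3: 011101110
step 4: 110111010
step 5: 111101101

111101101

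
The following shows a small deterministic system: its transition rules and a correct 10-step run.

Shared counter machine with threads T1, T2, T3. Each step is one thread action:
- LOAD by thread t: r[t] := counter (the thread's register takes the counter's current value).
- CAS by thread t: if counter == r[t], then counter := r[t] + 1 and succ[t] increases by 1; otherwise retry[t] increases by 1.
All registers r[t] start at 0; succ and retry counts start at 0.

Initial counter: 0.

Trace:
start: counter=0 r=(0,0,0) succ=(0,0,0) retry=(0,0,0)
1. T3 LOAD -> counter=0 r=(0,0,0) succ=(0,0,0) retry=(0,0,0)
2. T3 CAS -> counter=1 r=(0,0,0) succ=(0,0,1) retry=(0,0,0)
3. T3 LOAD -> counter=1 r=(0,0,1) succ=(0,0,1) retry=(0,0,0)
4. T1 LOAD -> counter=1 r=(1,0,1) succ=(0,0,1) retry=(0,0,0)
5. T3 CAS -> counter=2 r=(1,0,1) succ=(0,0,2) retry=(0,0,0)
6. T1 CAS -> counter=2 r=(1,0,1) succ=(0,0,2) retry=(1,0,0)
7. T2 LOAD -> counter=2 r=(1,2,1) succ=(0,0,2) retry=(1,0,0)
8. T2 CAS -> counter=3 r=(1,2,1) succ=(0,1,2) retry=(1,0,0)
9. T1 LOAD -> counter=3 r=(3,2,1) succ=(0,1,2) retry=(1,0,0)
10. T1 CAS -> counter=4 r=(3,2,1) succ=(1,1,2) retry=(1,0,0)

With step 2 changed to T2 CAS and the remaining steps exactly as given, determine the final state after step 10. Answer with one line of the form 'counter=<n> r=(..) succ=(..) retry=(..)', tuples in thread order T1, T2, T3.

counter=4 r=(3,2,1) succ=(1,2,1) retry=(1,0,0)

(re-executing from step 2 with the substitution; state before step 2: counter=0 r=(0,0,0) succ=(0,0,0) retry=(0,0,0))
2. T2 CAS -> counter=1 r=(0,0,0) succ=(0,1,0) retry=(0,0,0)
3. T3 LOAD -> counter=1 r=(0,0,1) succ=(0,1,0) retry=(0,0,0)
4. T1 LOAD -> counter=1 r=(1,0,1) succ=(0,1,0) retry=(0,0,0)
5. T3 CAS -> counter=2 r=(1,0,1) succ=(0,1,1) retry=(0,0,0)
6. T1 CAS -> counter=2 r=(1,0,1) succ=(0,1,1) retry=(1,0,0)
7. T2 LOAD -> counter=2 r=(1,2,1) succ=(0,1,1) retry=(1,0,0)
8. T2 CAS -> counter=3 r=(1,2,1) succ=(0,2,1) retry=(1,0,0)
9. T1 LOAD -> counter=3 r=(3,2,1) succ=(0,2,1) retry=(1,0,0)
10. T1 CAS -> counter=4 r=(3,2,1) succ=(1,2,1) retry=(1,0,0)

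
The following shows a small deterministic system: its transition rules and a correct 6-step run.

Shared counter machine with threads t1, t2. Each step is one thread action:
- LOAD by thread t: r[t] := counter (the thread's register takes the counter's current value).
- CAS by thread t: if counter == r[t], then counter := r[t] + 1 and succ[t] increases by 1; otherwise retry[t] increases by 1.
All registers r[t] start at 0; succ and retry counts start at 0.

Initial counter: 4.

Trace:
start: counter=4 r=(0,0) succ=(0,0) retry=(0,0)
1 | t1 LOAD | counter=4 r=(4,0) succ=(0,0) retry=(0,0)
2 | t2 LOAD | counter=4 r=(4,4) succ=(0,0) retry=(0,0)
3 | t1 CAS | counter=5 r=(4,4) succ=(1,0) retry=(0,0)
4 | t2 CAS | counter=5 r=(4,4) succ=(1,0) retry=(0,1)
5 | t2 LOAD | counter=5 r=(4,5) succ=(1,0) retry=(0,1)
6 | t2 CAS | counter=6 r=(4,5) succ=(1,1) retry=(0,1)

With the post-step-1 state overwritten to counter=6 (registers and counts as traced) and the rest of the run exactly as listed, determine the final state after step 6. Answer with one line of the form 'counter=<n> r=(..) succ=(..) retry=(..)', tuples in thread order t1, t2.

state after step 1 := counter=6 r=(4,0) succ=(0,0) retry=(0,0)
2 | t2 LOAD | counter=6 r=(4,6) succ=(0,0) retry=(0,0)
3 | t1 CAS | counter=6 r=(4,6) succ=(0,0) retry=(1,0)
4 | t2 CAS | counter=7 r=(4,6) succ=(0,1) retry=(1,0)
5 | t2 LOAD | counter=7 r=(4,7) succ=(0,1) retry=(1,0)
6 | t2 CAS | counter=8 r=(4,7) succ=(0,2) retry=(1,0)

counter=8 r=(4,7) succ=(0,2) retry=(1,0)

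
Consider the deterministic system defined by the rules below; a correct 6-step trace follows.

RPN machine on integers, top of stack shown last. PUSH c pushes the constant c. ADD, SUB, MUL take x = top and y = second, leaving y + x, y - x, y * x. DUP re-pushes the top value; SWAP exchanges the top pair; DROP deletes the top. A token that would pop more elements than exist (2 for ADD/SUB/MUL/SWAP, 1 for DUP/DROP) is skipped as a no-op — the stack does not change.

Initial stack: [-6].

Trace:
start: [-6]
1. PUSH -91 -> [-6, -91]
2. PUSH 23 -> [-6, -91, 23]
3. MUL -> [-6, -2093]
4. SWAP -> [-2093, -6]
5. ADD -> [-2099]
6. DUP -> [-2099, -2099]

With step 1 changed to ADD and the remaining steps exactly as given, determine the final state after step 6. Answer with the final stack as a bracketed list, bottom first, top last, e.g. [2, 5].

(re-executing from step 1 with the substitution; state before step 1: [-6])
1. ADD -> [-6]
2. PUSH 23 -> [-6, 23]
3. MUL -> [-138]
4. SWAP -> [-138]
5. ADD -> [-138]
6. DUP -> [-138, -138]

[-138, -138]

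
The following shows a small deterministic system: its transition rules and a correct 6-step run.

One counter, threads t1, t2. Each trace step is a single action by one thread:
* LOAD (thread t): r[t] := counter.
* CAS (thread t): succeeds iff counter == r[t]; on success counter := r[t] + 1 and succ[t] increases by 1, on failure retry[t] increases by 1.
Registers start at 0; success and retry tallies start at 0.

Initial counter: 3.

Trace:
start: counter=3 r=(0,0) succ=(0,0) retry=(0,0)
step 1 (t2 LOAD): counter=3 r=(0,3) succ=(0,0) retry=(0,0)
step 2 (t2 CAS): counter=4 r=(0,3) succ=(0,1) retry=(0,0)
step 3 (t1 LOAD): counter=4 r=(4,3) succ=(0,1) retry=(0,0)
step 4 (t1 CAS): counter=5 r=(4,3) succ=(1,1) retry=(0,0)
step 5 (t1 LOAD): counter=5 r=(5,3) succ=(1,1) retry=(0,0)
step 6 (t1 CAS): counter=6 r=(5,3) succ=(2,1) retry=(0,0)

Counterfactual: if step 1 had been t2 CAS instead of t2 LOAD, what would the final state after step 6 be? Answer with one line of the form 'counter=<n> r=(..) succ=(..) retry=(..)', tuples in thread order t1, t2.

(re-executing from step 1 with the substitution; state before step 1: counter=3 r=(0,0) succ=(0,0) retry=(0,0))
step 1 (t2 CAS): counter=3 r=(0,0) succ=(0,0) retry=(0,1)
step 2 (t2 CAS): counter=3 r=(0,0) succ=(0,0) retry=(0,2)
step 3 (t1 LOAD): counter=3 r=(3,0) succ=(0,0) retry=(0,2)
step 4 (t1 CAS): counter=4 r=(3,0) succ=(1,0) retry=(0,2)
step 5 (t1 LOAD): counter=4 r=(4,0) succ=(1,0) retry=(0,2)
step 6 (t1 CAS): counter=5 r=(4,0) succ=(2,0) retry=(0,2)

counter=5 r=(4,0) succ=(2,0) retry=(0,2)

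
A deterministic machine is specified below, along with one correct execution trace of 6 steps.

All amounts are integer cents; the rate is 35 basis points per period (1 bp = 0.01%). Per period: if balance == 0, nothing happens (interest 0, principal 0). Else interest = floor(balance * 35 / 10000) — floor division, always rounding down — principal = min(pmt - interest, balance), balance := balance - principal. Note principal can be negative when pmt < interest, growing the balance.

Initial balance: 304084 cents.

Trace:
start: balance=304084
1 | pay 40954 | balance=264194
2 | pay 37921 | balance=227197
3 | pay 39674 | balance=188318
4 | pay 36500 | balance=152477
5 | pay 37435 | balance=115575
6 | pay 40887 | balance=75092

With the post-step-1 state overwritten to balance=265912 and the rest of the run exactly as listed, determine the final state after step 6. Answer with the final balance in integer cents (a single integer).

76840

state after step 1 := balance=265912
2 | pay 37921 | balance=228921
3 | pay 39674 | balance=190048
4 | pay 36500 | balance=154213
5 | pay 37435 | balance=117317
6 | pay 40887 | balance=76840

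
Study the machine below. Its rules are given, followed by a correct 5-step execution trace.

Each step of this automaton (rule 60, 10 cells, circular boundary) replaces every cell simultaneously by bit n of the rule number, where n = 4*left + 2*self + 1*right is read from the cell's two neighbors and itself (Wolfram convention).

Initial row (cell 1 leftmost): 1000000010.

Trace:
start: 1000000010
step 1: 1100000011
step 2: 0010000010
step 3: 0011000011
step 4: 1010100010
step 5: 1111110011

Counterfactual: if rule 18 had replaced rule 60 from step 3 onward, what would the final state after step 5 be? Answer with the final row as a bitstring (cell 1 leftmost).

0001000100

(re-executing steps 3..5 under rule 18; state before step 3: 0010000010)
step 3: 0101000101
step 4: 0000101000
step 5: 0001000100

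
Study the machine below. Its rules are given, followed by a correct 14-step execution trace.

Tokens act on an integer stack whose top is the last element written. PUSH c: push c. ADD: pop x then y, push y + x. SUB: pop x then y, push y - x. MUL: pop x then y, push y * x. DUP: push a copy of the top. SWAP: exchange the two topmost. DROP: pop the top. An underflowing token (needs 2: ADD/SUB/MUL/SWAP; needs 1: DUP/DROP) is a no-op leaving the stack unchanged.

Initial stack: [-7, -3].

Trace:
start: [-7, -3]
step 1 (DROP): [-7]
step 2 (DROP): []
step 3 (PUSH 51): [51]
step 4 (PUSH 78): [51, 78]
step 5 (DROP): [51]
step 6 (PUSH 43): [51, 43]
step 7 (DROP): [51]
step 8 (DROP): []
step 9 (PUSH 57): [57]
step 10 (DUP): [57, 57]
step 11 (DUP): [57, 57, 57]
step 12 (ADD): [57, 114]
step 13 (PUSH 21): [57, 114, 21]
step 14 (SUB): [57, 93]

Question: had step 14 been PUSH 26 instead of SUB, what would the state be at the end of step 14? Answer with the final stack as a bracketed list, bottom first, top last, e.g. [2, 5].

[57, 114, 21, 26]

(re-executing from step 14 with the substitution; state before step 14: [57, 114, 21])
step 14 (PUSH 26): [57, 114, 21, 26]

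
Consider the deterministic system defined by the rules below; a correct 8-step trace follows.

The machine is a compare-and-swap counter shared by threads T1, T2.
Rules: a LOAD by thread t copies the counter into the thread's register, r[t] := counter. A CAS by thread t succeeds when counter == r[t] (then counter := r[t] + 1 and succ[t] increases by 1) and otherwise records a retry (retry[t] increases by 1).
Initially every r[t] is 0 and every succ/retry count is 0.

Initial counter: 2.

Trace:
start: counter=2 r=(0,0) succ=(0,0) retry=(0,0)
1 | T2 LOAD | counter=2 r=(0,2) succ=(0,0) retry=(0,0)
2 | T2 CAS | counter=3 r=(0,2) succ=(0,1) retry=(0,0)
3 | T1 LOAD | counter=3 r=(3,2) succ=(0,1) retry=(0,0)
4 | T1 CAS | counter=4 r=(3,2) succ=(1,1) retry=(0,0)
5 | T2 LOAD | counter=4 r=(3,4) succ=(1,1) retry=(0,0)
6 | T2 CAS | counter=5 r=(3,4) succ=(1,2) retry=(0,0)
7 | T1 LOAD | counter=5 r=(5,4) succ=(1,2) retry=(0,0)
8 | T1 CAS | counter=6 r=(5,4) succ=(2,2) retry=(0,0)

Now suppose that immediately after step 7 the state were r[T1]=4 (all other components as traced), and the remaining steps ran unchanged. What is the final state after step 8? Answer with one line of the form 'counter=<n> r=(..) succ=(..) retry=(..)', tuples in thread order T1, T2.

state after step 7 := counter=5 r=(4,4) succ=(1,2) retry=(0,0)
8 | T1 CAS | counter=5 r=(4,4) succ=(1,2) retry=(1,0)

counter=5 r=(4,4) succ=(1,2) retry=(1,0)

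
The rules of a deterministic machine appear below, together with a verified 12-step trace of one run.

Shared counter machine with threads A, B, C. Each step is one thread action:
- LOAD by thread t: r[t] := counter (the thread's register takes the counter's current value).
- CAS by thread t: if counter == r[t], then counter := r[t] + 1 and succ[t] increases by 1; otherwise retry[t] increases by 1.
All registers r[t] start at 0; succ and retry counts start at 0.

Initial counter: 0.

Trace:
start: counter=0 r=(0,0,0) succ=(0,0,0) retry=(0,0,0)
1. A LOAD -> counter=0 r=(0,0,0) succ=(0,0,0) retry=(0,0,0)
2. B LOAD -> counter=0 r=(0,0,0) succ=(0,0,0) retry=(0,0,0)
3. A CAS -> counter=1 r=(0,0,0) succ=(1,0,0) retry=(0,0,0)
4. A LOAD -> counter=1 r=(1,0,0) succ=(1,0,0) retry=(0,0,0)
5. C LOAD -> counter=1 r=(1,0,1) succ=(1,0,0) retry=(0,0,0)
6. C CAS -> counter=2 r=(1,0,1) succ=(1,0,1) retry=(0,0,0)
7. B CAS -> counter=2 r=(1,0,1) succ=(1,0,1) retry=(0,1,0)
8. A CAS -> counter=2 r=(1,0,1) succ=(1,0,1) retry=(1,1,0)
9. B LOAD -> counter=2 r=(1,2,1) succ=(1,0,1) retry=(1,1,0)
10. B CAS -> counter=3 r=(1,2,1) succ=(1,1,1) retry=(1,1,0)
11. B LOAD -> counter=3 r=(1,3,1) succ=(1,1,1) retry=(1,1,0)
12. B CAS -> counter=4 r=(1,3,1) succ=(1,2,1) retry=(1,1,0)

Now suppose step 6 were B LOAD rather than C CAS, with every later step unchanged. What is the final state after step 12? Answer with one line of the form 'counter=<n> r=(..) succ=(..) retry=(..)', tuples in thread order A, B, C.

counter=4 r=(1,3,1) succ=(1,3,0) retry=(1,0,0)

(re-executing from step 6 with the substitution; state before step 6: counter=1 r=(1,0,1) succ=(1,0,0) retry=(0,0,0))
6. B LOAD -> counter=1 r=(1,1,1) succ=(1,0,0) retry=(0,0,0)
7. B CAS -> counter=2 r=(1,1,1) succ=(1,1,0) retry=(0,0,0)
8. A CAS -> counter=2 r=(1,1,1) succ=(1,1,0) retry=(1,0,0)
9. B LOAD -> counter=2 r=(1,2,1) succ=(1,1,0) retry=(1,0,0)
10. B CAS -> counter=3 r=(1,2,1) succ=(1,2,0) retry=(1,0,0)
11. B LOAD -> counter=3 r=(1,3,1) succ=(1,2,0) retry=(1,0,0)
12. B CAS -> counter=4 r=(1,3,1) succ=(1,3,0) retry=(1,0,0)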